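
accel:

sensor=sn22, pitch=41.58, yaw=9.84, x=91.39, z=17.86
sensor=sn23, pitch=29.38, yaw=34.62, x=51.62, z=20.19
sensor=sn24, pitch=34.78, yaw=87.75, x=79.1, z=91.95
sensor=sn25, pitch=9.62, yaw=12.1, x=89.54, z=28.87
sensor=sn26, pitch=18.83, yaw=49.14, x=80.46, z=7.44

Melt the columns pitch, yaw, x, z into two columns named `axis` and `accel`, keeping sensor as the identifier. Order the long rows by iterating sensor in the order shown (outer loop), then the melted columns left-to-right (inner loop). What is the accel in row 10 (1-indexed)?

20 rows total (5 × 4). Row 10: index ⌊(10-1)/4⌋ = 2 into sensor → sn24; (10-1) mod 4 = 1 into the melted columns → yaw.
So row 10 is (sn24, yaw, 87.75); accel = 87.75.

87.75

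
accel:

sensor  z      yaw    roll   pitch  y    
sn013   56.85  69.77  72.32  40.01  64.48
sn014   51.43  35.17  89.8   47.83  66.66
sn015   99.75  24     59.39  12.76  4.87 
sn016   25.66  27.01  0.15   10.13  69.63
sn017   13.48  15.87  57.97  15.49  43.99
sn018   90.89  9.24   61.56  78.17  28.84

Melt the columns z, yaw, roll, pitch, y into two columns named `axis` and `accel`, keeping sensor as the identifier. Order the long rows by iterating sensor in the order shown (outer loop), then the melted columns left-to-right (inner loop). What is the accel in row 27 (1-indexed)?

9.24

30 rows total (6 × 5). Row 27: index ⌊(27-1)/5⌋ = 5 into sensor → sn018; (27-1) mod 5 = 1 into the melted columns → yaw.
So row 27 is (sn018, yaw, 9.24); accel = 9.24.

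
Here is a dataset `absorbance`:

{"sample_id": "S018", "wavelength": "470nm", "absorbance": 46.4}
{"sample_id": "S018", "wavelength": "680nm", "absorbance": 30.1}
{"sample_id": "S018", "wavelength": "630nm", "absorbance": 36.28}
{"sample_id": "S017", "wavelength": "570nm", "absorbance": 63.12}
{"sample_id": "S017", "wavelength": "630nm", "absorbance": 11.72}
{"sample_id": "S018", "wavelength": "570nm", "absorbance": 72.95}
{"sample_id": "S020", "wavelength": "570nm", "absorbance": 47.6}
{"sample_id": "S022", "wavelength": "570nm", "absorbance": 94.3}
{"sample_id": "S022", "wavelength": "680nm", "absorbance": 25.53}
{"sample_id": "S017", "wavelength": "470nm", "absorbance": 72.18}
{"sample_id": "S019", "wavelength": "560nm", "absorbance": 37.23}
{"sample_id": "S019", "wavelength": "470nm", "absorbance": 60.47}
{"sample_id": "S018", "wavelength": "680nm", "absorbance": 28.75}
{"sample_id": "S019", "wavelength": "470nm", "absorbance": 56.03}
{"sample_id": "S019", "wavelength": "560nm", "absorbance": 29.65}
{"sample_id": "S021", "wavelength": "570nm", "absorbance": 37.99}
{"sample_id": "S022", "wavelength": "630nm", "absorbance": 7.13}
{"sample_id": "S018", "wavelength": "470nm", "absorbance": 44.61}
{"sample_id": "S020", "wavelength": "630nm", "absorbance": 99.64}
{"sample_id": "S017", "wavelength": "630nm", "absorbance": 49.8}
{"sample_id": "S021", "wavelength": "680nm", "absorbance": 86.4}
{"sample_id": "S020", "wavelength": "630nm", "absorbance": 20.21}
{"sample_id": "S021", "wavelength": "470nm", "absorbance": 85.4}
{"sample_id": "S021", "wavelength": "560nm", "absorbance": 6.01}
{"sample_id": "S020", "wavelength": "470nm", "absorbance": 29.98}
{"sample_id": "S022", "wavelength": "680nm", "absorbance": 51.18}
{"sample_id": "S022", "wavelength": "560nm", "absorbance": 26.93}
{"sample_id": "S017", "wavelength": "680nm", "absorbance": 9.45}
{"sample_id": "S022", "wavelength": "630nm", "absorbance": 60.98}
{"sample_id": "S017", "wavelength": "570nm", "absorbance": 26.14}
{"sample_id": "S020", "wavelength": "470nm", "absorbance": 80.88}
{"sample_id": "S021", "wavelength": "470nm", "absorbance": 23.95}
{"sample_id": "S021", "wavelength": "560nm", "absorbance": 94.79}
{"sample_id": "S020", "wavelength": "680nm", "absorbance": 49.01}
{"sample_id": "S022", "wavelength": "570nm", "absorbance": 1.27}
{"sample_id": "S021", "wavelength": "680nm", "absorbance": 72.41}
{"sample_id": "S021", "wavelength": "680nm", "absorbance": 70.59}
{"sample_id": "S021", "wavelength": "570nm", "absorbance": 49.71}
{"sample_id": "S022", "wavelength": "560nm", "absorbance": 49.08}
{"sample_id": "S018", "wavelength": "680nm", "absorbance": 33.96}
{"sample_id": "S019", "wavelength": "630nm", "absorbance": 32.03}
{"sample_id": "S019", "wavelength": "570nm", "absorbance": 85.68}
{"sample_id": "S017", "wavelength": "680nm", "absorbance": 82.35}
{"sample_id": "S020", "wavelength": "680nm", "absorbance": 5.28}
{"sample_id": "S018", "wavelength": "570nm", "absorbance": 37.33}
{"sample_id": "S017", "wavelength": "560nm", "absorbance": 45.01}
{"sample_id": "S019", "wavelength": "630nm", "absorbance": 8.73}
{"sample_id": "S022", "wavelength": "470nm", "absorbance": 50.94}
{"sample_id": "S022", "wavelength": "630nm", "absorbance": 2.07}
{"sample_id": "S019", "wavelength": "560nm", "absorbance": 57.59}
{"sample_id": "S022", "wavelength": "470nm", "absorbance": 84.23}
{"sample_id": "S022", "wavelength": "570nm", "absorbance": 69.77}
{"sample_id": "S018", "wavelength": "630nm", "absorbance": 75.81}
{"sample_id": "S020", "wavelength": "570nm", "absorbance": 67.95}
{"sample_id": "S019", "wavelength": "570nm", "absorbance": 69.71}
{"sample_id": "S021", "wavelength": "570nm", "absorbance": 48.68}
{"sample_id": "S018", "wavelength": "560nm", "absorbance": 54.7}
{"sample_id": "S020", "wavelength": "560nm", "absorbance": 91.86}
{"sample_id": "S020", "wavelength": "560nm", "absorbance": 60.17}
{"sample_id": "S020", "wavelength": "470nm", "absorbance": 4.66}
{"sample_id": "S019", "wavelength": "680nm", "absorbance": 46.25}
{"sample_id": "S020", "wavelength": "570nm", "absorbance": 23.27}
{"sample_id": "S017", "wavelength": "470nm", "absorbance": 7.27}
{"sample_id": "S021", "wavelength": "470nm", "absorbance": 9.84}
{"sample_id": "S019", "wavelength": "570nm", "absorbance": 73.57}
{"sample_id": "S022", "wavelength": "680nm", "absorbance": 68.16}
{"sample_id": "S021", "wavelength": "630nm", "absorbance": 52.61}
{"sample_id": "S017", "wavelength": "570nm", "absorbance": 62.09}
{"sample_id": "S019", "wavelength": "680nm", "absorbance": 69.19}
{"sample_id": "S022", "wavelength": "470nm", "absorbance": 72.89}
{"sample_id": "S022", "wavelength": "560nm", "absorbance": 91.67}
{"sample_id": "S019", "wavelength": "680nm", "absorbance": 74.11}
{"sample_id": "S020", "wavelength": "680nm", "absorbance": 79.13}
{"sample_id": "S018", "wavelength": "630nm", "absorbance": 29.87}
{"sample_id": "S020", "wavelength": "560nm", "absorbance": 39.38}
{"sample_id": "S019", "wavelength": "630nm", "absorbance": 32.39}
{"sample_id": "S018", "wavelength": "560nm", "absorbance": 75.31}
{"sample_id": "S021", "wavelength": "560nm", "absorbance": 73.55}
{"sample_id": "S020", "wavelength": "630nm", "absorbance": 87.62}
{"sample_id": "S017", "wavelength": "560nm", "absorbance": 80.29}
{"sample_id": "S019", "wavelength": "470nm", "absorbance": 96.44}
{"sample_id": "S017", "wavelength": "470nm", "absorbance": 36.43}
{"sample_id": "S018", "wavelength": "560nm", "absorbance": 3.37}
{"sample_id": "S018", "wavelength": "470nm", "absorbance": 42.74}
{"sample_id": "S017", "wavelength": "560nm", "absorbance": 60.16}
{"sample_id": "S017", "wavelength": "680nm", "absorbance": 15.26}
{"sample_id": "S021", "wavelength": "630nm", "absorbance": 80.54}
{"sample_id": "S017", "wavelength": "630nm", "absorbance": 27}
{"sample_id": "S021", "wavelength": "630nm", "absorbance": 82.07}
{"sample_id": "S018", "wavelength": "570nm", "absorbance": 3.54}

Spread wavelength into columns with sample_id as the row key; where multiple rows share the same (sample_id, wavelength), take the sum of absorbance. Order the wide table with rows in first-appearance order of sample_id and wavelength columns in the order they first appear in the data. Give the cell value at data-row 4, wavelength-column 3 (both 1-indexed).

70.18

With rows in first-appearance order of sample_id, row 4 is sample_id=S022. wavelength columns in first-appearance order: 470nm, 680nm, 630nm, 570nm, 560nm; column 3 is 630nm.
Long rows with sample_id=S022, wavelength=630nm: 7.13 + 60.98 + 2.07 = 70.18.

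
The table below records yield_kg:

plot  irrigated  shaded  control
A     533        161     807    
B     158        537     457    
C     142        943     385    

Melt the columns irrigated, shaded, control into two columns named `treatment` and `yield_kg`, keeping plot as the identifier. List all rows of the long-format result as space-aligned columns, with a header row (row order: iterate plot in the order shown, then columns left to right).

plot  treatment  yield_kg
A     irrigated  533     
A     shaded     161     
A     control    807     
B     irrigated  158     
B     shaded     537     
B     control    457     
C     irrigated  142     
C     shaded     943     
C     control    385     

Each (plot, column) pair becomes one row: 3 × 3 = 9 rows.
For example, (A, irrigated) → yield_kg=533.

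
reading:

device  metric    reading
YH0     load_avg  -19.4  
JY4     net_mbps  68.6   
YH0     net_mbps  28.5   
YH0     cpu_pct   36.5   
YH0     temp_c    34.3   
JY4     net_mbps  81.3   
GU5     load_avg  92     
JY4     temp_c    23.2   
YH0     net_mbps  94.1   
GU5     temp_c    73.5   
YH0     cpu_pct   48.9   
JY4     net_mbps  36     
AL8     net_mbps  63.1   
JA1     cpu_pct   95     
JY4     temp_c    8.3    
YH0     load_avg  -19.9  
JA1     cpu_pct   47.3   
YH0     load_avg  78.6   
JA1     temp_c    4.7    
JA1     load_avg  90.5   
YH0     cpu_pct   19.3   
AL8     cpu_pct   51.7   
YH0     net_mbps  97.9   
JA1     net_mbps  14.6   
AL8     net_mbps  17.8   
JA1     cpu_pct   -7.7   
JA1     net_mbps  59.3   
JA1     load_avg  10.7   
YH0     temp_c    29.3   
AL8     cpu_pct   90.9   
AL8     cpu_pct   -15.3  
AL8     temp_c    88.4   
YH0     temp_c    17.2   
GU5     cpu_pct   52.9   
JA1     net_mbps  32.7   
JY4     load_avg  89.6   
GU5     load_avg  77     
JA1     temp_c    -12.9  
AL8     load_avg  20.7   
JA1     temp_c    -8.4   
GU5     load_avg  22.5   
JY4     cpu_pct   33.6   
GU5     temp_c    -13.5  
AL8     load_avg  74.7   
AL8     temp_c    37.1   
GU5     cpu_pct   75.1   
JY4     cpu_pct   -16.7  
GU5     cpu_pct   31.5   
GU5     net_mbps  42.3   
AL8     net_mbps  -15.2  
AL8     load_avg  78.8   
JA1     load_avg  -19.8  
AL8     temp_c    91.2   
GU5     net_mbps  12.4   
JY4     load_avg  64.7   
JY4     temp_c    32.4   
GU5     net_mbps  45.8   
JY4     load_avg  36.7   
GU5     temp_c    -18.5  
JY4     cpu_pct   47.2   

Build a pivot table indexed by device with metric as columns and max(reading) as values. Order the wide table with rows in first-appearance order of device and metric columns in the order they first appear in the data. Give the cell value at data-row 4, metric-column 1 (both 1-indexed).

78.8

With rows in first-appearance order of device, row 4 is device=AL8. metric columns in first-appearance order: load_avg, net_mbps, cpu_pct, temp_c; column 1 is load_avg.
Long rows with device=AL8, metric=load_avg: max(20.7, 74.7, 78.8) = 78.8.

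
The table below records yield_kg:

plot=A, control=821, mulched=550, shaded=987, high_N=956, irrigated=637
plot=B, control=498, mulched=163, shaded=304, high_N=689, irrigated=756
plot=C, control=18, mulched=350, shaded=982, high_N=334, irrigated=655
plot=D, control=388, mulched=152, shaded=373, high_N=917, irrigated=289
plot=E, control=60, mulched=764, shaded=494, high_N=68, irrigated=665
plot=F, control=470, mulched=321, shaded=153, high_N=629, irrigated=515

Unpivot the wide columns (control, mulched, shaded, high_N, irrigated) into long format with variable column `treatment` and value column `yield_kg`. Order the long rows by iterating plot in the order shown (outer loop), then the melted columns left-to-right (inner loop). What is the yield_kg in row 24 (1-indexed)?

68

30 rows total (6 × 5). Row 24: index ⌊(24-1)/5⌋ = 4 into plot → E; (24-1) mod 5 = 3 into the melted columns → high_N.
So row 24 is (E, high_N, 68); yield_kg = 68.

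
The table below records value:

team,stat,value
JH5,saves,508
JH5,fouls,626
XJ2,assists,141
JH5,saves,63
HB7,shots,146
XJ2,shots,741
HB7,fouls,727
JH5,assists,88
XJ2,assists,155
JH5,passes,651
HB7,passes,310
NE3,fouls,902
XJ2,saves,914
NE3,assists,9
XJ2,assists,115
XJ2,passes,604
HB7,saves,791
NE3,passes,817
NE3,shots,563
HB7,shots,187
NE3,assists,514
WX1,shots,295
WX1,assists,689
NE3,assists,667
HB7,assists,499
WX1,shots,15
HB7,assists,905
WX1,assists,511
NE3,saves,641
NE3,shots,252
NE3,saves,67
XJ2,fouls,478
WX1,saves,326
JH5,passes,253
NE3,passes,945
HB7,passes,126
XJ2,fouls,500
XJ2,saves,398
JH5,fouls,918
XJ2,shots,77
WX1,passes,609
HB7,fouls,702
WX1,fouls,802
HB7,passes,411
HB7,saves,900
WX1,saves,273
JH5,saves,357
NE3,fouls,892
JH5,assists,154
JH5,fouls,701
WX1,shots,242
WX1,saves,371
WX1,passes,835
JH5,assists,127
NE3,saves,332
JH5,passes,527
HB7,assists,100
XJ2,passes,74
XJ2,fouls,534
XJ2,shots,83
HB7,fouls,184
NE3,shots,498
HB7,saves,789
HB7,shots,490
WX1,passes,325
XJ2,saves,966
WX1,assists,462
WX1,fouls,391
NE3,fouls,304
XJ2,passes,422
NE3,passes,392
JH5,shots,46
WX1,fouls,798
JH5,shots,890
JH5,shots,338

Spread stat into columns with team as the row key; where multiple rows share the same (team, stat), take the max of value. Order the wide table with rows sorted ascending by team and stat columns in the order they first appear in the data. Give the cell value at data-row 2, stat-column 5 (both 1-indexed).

With rows sorted ascending by team, row 2 is team=JH5. stat columns in first-appearance order: saves, fouls, assists, shots, passes; column 5 is passes.
Long rows with team=JH5, stat=passes: max(651, 253, 527) = 651.

651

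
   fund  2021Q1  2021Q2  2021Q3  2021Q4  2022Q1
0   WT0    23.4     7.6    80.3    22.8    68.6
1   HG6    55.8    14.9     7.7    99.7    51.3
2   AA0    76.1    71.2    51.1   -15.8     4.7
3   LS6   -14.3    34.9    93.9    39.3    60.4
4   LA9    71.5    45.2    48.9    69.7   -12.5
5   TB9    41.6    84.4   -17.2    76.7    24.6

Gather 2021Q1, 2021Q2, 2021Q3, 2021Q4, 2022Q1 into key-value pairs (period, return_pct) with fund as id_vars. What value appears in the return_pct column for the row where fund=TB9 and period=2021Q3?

Unpivoting turns each (fund, wide-column) pair into one long row.
The wide cell at row TB9, column 2021Q3 holds -17.2, so the long row (TB9, 2021Q3) has return_pct=-17.2.

-17.2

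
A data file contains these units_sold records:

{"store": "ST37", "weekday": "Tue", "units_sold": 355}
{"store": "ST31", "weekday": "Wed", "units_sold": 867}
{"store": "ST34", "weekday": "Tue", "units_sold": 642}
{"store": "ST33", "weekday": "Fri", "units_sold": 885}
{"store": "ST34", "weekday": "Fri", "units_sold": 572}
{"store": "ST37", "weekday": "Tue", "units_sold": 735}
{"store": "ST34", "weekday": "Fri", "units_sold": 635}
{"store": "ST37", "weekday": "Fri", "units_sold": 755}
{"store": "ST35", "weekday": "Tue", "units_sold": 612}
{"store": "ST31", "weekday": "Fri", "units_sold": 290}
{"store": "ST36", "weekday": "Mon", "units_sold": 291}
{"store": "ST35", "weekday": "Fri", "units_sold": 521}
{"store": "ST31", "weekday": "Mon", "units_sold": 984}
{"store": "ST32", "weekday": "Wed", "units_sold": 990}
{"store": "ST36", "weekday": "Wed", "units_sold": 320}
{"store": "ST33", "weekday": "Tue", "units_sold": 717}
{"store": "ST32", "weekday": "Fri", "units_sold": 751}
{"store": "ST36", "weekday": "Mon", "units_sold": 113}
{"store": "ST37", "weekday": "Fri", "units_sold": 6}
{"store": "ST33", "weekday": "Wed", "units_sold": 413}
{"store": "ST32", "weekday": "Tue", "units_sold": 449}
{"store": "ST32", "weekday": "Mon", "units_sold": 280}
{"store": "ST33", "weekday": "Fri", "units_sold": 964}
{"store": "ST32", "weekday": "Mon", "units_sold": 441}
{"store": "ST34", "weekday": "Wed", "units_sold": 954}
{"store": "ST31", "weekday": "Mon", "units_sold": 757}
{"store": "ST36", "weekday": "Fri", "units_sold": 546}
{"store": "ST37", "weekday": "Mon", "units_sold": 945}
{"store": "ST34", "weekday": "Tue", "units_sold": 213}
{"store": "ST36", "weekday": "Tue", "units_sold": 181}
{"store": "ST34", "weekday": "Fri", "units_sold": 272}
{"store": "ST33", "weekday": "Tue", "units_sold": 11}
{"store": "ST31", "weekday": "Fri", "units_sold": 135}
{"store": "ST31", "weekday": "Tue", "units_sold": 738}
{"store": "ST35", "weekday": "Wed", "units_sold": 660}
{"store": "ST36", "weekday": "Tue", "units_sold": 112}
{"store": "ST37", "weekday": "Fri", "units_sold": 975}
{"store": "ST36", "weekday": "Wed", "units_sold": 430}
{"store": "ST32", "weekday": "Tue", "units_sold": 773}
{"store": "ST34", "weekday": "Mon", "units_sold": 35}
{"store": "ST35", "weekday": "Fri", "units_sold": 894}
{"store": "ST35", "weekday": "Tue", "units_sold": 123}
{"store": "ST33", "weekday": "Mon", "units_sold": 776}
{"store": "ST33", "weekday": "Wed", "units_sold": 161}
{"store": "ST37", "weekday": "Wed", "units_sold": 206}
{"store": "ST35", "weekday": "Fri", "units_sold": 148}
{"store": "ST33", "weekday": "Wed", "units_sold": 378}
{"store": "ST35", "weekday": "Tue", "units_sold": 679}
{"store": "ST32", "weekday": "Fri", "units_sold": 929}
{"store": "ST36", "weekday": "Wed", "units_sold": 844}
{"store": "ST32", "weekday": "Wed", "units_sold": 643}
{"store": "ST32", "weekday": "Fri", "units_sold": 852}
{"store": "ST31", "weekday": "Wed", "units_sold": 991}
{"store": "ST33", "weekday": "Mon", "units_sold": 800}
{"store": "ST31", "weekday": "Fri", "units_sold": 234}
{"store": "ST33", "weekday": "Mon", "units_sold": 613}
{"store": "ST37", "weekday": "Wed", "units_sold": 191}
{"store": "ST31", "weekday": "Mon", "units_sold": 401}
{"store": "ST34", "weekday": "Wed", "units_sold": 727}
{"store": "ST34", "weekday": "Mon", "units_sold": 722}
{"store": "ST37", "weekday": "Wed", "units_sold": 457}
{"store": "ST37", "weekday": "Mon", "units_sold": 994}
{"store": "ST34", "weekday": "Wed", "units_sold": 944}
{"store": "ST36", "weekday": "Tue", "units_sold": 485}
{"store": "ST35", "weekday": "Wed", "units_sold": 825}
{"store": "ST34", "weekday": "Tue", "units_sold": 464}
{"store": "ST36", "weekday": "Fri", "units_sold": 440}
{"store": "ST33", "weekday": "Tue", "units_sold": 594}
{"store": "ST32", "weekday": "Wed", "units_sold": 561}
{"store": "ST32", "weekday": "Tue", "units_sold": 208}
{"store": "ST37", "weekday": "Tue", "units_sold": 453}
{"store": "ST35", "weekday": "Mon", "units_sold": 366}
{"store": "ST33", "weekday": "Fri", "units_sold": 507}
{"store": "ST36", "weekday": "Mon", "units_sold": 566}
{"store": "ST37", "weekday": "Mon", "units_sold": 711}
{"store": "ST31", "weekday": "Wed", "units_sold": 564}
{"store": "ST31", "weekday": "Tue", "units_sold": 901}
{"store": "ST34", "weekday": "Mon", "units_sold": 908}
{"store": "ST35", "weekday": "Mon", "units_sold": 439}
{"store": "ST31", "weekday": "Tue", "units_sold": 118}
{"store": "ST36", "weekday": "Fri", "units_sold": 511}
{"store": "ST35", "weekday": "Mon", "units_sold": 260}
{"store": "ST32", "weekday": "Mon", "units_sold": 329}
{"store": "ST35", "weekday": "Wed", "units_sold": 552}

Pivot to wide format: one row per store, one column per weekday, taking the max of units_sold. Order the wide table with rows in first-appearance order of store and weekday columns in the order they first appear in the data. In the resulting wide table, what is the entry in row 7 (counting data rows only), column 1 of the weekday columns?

With rows in first-appearance order of store, row 7 is store=ST32. weekday columns in first-appearance order: Tue, Wed, Fri, Mon; column 1 is Tue.
Long rows with store=ST32, weekday=Tue: max(449, 773, 208) = 773.

773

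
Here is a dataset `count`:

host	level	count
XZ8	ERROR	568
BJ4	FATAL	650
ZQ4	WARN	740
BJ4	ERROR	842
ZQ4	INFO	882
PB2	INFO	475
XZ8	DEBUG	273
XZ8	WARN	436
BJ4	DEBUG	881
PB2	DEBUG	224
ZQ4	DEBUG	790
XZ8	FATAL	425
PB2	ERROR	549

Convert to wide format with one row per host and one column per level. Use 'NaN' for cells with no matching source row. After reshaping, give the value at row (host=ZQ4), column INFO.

882

The long row with host=ZQ4, level=INFO has count=882.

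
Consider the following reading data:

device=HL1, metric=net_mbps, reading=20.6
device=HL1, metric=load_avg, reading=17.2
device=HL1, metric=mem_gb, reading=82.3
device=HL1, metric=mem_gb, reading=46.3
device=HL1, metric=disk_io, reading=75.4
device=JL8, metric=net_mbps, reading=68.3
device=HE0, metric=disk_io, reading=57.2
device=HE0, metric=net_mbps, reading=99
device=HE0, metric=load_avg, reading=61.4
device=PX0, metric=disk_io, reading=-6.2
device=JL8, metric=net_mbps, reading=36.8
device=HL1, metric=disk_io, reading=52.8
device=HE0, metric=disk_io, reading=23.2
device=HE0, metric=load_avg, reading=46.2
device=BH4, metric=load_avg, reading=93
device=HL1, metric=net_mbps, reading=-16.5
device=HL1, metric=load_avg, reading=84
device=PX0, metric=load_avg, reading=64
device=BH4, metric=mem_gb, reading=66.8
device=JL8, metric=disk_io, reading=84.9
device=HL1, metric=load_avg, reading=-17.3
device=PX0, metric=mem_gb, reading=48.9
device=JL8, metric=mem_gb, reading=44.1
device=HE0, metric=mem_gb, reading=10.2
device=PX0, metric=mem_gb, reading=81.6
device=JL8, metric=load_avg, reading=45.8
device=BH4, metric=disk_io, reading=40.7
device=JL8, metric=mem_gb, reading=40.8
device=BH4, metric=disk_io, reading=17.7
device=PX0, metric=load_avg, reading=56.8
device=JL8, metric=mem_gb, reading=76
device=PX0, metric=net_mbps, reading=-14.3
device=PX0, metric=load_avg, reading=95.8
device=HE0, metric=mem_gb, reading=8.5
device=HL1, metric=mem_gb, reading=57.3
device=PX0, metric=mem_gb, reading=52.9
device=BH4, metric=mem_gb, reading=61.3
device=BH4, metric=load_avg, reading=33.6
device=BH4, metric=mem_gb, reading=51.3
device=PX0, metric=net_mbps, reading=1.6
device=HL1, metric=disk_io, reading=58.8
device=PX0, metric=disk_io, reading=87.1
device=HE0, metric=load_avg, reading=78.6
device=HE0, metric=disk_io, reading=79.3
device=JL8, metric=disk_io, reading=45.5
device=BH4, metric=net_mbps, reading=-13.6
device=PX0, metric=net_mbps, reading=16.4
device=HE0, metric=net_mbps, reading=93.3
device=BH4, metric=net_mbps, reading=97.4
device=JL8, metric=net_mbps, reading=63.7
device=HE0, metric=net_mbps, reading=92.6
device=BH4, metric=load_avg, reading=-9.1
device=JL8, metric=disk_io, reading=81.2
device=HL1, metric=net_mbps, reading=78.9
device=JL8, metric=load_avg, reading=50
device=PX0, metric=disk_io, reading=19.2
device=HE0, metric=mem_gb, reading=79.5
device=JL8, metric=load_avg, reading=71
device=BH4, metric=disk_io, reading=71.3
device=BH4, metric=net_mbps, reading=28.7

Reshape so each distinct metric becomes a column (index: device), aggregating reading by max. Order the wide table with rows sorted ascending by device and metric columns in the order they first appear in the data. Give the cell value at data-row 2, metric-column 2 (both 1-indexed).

78.6

With rows sorted ascending by device, row 2 is device=HE0. metric columns in first-appearance order: net_mbps, load_avg, mem_gb, disk_io; column 2 is load_avg.
Long rows with device=HE0, metric=load_avg: max(61.4, 46.2, 78.6) = 78.6.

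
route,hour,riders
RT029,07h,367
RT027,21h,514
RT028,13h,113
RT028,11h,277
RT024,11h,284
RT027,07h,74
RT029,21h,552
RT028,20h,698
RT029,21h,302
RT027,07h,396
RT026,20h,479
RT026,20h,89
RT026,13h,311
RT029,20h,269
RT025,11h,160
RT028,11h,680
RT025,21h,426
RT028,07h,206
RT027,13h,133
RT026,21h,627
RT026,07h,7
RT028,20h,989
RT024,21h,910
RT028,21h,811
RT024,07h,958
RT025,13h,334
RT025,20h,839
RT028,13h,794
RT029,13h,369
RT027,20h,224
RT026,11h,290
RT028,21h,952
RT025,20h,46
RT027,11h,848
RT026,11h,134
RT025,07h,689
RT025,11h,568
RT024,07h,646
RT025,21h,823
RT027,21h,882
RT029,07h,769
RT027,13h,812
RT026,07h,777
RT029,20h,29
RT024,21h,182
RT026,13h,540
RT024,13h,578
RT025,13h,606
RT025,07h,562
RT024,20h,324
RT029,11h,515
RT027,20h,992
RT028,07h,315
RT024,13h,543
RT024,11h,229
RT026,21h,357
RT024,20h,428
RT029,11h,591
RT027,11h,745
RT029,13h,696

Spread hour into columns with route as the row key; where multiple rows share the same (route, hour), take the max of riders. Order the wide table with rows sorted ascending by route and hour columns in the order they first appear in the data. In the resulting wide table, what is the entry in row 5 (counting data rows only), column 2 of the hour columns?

With rows sorted ascending by route, row 5 is route=RT028. hour columns in first-appearance order: 07h, 21h, 13h, 11h, 20h; column 2 is 21h.
Long rows with route=RT028, hour=21h: max(811, 952) = 952.

952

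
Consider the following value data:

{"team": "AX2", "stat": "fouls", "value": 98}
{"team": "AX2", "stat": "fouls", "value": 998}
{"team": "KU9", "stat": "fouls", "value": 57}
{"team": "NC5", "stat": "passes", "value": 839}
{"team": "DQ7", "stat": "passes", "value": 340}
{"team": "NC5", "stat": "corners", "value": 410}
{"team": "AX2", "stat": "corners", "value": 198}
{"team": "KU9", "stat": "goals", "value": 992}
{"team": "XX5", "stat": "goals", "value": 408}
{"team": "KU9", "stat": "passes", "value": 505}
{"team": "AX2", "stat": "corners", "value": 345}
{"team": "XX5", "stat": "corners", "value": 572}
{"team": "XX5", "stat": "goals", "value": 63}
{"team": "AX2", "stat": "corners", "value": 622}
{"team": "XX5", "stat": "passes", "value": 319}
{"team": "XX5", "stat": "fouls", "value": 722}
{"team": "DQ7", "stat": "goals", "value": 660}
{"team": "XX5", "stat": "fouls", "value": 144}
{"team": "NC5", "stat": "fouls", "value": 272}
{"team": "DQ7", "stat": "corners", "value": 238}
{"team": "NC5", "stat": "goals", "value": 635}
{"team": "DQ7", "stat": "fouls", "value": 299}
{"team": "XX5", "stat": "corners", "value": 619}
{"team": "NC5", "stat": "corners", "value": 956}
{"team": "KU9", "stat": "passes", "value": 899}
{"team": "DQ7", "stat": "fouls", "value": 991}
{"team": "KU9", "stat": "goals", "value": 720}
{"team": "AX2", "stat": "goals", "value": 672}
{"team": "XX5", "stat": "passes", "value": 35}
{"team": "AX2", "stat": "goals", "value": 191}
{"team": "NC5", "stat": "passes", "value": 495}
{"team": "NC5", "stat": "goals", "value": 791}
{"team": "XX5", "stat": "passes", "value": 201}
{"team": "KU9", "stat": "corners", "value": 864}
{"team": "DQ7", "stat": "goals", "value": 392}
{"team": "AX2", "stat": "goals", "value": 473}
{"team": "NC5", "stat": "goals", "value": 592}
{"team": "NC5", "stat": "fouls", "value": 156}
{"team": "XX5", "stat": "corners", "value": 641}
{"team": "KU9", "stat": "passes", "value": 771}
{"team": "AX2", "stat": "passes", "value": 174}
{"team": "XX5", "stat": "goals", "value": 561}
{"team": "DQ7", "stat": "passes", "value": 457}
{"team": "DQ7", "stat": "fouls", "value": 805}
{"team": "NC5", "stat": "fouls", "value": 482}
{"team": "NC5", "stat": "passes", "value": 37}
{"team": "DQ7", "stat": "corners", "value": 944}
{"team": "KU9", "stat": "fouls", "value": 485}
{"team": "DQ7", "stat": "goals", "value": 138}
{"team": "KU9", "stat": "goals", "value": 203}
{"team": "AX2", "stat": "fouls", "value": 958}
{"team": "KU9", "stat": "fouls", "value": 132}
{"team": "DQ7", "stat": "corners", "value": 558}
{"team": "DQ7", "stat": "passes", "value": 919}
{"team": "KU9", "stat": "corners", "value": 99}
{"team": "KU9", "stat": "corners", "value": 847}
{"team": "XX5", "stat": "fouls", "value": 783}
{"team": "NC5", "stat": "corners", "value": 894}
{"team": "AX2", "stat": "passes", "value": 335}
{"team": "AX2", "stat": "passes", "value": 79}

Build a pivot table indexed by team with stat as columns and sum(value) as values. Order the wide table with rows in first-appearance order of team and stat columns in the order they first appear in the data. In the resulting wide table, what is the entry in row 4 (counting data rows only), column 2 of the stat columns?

With rows in first-appearance order of team, row 4 is team=DQ7. stat columns in first-appearance order: fouls, passes, corners, goals; column 2 is passes.
Long rows with team=DQ7, stat=passes: 340 + 457 + 919 = 1716.

1716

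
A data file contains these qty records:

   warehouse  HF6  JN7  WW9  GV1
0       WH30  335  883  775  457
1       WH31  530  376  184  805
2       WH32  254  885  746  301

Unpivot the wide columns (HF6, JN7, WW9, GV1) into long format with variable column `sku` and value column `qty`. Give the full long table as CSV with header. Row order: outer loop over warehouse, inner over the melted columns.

warehouse,sku,qty
WH30,HF6,335
WH30,JN7,883
WH30,WW9,775
WH30,GV1,457
WH31,HF6,530
WH31,JN7,376
WH31,WW9,184
WH31,GV1,805
WH32,HF6,254
WH32,JN7,885
WH32,WW9,746
WH32,GV1,301

Each (warehouse, column) pair becomes one row: 3 × 4 = 12 rows.
For example, (WH30, HF6) → qty=335.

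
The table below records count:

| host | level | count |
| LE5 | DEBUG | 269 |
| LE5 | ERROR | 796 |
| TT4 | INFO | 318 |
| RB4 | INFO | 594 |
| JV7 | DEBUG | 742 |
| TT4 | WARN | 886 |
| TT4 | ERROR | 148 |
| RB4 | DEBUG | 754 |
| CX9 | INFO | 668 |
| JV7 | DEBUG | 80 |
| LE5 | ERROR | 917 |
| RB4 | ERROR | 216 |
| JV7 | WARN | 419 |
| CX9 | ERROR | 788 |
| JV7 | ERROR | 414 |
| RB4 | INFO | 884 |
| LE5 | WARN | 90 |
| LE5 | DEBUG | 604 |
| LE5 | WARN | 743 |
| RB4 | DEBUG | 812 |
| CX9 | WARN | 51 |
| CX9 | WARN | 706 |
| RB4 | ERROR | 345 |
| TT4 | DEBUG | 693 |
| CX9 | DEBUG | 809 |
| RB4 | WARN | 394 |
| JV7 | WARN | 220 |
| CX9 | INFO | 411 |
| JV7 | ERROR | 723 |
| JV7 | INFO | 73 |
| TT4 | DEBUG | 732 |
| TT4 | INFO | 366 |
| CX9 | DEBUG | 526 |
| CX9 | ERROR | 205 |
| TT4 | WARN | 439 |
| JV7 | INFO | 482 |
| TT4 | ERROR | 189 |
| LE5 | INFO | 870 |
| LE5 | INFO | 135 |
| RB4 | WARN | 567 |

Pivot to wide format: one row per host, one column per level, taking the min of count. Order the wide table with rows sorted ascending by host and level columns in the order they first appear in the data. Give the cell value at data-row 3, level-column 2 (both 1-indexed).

With rows sorted ascending by host, row 3 is host=LE5. level columns in first-appearance order: DEBUG, ERROR, INFO, WARN; column 2 is ERROR.
Long rows with host=LE5, level=ERROR: min(796, 917) = 796.

796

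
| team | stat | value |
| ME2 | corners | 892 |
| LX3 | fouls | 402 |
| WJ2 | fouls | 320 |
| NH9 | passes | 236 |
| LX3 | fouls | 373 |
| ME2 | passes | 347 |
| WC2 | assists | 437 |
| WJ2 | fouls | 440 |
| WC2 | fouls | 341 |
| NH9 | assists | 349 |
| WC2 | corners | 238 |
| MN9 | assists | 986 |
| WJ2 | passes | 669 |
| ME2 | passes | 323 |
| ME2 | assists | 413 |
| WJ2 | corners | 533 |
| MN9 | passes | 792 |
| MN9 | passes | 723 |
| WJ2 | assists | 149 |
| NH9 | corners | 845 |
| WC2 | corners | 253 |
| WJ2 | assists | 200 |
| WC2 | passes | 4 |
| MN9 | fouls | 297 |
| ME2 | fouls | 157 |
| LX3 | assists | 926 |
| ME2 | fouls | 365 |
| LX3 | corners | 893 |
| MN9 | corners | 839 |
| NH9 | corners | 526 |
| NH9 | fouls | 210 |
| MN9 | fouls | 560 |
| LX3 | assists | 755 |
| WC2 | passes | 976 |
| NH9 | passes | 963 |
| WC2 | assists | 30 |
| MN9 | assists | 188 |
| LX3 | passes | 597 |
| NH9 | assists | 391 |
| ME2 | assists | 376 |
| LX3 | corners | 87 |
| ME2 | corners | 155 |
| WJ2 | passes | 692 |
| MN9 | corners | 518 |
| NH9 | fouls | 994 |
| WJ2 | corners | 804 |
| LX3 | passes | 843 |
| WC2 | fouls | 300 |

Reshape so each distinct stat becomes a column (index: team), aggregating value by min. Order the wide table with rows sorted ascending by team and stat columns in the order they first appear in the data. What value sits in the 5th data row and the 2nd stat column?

With rows sorted ascending by team, row 5 is team=WC2. stat columns in first-appearance order: corners, fouls, passes, assists; column 2 is fouls.
Long rows with team=WC2, stat=fouls: min(341, 300) = 300.

300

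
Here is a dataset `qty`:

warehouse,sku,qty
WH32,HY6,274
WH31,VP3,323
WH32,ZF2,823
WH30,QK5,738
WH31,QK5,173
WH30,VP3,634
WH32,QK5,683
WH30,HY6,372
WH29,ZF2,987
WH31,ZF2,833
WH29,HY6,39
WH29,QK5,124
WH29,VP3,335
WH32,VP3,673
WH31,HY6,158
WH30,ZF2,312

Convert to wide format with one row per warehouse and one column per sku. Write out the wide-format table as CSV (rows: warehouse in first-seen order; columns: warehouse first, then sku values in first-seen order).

warehouse,HY6,VP3,ZF2,QK5
WH32,274,673,823,683
WH31,158,323,833,173
WH30,372,634,312,738
WH29,39,335,987,124

Columns: warehouse plus the 4 distinct sku values (HY6, VP3, ZF2, QK5).
For example, row WH32 column HY6 takes qty=274 from the long row (WH32, HY6).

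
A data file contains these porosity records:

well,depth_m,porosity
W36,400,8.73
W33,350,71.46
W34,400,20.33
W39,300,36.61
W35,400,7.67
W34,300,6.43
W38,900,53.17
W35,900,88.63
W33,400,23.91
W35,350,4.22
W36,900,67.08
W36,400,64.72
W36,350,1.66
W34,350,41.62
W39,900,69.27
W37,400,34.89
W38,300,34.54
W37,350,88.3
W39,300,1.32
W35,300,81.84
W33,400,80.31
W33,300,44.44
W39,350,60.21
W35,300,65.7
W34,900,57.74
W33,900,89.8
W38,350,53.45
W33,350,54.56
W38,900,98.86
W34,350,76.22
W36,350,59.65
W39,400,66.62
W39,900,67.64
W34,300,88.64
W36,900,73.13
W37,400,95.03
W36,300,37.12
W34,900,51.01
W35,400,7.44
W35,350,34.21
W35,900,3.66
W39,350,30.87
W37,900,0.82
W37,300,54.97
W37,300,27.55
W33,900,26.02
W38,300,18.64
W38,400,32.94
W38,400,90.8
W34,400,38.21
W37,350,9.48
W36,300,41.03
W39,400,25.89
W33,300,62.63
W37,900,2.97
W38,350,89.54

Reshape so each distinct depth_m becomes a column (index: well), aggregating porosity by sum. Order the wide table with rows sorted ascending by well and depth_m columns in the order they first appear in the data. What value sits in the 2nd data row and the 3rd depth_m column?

With rows sorted ascending by well, row 2 is well=W34. depth_m columns in first-appearance order: 400, 350, 300, 900; column 3 is 300.
Long rows with well=W34, depth_m=300: 6.43 + 88.64 = 95.07.

95.07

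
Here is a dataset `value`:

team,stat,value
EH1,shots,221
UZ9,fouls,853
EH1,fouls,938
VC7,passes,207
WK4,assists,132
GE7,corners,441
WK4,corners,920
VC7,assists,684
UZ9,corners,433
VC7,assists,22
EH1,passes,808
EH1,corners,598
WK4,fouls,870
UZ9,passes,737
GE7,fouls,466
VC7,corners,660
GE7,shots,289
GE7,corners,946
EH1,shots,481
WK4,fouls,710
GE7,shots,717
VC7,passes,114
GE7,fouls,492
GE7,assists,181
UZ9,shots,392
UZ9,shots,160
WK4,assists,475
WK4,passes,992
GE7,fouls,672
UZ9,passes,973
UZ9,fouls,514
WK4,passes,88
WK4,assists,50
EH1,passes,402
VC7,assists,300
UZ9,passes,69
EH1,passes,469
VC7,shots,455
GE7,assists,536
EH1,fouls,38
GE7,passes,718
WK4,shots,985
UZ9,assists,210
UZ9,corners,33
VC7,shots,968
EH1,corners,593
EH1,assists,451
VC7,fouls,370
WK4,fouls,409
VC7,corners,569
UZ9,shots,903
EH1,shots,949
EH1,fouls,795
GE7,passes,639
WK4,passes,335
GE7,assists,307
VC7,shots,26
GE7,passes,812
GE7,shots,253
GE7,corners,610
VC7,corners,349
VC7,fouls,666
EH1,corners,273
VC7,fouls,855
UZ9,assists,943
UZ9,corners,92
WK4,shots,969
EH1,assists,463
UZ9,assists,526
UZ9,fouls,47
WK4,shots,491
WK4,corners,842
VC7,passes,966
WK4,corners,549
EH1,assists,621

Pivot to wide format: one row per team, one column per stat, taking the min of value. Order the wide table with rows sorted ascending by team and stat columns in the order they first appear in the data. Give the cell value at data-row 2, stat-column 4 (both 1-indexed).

With rows sorted ascending by team, row 2 is team=GE7. stat columns in first-appearance order: shots, fouls, passes, assists, corners; column 4 is assists.
Long rows with team=GE7, stat=assists: min(181, 536, 307) = 181.

181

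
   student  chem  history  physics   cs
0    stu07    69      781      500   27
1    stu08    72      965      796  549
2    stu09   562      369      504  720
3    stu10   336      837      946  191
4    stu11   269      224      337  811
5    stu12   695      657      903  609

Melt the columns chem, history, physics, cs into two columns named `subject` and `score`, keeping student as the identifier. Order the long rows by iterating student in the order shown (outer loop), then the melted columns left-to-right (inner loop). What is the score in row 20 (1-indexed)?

811

24 rows total (6 × 4). Row 20: index ⌊(20-1)/4⌋ = 4 into student → stu11; (20-1) mod 4 = 3 into the melted columns → cs.
So row 20 is (stu11, cs, 811); score = 811.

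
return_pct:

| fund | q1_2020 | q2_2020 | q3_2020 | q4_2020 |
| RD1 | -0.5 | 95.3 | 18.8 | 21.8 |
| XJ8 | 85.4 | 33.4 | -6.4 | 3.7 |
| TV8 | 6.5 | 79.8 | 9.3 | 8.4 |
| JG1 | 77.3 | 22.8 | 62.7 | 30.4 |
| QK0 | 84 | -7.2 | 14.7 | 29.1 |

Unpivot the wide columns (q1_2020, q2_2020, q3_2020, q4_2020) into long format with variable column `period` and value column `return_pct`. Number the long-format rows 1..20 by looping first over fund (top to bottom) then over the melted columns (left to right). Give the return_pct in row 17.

84

20 rows total (5 × 4). Row 17: index ⌊(17-1)/4⌋ = 4 into fund → QK0; (17-1) mod 4 = 0 into the melted columns → q1_2020.
So row 17 is (QK0, q1_2020, 84); return_pct = 84.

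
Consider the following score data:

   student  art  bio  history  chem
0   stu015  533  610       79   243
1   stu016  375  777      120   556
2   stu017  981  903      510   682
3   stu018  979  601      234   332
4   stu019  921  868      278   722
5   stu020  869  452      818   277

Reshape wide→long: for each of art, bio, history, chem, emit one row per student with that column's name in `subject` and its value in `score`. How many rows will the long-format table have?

24

6 student values × 4 melted columns = 24 rows.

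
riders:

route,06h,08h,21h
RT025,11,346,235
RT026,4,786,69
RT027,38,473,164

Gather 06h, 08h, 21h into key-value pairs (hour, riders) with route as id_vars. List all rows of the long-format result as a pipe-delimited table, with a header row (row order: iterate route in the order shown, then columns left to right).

Each (route, column) pair becomes one row: 3 × 3 = 9 rows.
For example, (RT025, 06h) → riders=11.

| route | hour | riders |
| RT025 | 06h | 11 |
| RT025 | 08h | 346 |
| RT025 | 21h | 235 |
| RT026 | 06h | 4 |
| RT026 | 08h | 786 |
| RT026 | 21h | 69 |
| RT027 | 06h | 38 |
| RT027 | 08h | 473 |
| RT027 | 21h | 164 |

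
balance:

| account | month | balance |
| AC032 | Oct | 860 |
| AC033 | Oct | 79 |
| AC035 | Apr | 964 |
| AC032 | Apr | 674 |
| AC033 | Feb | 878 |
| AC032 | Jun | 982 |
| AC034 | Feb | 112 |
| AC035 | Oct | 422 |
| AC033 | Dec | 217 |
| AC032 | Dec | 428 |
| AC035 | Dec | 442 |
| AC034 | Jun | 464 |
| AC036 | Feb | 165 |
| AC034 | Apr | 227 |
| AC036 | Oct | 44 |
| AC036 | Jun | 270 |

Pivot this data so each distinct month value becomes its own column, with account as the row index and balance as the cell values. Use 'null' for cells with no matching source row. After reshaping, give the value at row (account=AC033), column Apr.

null

No long-format row has account=AC033 and month=Apr, so the cell is null.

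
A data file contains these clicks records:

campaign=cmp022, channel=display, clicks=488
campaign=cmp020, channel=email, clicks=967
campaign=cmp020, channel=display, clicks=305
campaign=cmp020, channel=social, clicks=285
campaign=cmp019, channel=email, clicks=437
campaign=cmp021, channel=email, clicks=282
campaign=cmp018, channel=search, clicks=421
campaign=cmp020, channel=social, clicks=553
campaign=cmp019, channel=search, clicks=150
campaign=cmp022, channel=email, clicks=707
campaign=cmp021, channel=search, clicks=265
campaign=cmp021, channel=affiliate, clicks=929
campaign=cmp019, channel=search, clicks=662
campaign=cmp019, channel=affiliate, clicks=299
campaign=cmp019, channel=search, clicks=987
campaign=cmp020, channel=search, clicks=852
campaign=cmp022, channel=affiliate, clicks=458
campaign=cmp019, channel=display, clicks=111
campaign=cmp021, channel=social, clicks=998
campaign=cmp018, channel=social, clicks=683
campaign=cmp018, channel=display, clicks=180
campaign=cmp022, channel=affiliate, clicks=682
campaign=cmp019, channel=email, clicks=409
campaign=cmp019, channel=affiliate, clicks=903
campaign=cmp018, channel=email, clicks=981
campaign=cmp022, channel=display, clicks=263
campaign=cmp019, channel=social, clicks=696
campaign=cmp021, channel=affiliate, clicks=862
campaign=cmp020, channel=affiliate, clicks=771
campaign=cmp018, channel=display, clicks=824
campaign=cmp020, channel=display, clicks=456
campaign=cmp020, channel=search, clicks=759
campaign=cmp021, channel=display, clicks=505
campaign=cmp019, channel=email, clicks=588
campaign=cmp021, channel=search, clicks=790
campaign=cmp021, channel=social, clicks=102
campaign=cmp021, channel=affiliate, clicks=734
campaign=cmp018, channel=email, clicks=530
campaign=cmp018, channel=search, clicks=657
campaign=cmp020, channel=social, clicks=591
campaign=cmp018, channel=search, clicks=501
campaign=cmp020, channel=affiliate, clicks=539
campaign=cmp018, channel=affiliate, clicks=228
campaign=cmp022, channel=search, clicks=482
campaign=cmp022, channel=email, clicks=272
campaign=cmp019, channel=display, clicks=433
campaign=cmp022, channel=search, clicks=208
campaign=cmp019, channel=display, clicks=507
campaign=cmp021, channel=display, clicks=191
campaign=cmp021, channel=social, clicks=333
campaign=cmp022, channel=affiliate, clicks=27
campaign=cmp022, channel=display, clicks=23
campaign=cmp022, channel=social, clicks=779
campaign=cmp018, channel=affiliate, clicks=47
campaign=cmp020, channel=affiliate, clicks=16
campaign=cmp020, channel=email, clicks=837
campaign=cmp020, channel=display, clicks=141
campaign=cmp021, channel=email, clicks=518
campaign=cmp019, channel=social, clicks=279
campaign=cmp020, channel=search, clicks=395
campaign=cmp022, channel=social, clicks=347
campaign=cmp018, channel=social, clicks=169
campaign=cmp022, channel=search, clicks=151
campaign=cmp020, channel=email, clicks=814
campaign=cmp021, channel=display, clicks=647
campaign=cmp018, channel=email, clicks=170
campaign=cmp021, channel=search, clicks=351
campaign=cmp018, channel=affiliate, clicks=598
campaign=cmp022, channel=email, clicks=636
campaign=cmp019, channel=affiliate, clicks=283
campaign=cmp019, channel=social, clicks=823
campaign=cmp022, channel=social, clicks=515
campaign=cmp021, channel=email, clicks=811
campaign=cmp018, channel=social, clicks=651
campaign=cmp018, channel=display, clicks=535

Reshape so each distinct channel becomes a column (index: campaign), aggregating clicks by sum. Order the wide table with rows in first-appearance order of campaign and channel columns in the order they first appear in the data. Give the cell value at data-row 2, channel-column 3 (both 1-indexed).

1429

With rows in first-appearance order of campaign, row 2 is campaign=cmp020. channel columns in first-appearance order: display, email, social, search, affiliate; column 3 is social.
Long rows with campaign=cmp020, channel=social: 285 + 553 + 591 = 1429.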